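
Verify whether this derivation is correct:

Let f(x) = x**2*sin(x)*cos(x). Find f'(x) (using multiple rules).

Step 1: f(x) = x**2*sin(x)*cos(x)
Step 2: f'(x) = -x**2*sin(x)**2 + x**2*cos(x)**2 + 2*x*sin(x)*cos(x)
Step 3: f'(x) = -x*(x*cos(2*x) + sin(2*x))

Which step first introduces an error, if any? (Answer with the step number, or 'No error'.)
Step 3

Step 3 is incorrect due to a sign flip.
The step shows: -x*(x*cos(2*x) + sin(2*x))
The correct value should be: x*(x*cos(2*x) + sin(2*x))

Explanation: The sign of the whole expression was flipped: the term x*(x*cos(2*x) + sin(2*x)) was incorrectly written as -x*(x*cos(2*x) + sin(2*x))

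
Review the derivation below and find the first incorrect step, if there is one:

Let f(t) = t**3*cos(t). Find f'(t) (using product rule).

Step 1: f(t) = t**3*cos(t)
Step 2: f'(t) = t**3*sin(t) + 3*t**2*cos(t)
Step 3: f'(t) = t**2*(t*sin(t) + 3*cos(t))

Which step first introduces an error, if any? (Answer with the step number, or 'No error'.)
Step 2

Step 2 is incorrect due to a sign flip.
The step shows: t**3*sin(t) + 3*t**2*cos(t)
The correct value should be: -t**3*sin(t) + 3*t**2*cos(t)

Explanation: The sign of one term was flipped: the term -t**3*sin(t) was incorrectly written as t**3*sin(t)
The later steps are derived from this incorrect expression, so the error originates in Step 2.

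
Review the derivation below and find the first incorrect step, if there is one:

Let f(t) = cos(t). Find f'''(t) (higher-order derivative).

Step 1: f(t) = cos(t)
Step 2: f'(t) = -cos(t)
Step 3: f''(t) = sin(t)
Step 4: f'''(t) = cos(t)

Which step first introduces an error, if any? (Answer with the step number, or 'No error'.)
Step 2

Step 2 is incorrect due to a wrong trig function.
The step shows: -cos(t)
The correct value should be: -sin(t)

Explanation: sin(t) was incorrectly written as cos(t): the term -sin(t) was incorrectly written as -cos(t)
The later steps are derived from this incorrect expression, so the error originates in Step 2.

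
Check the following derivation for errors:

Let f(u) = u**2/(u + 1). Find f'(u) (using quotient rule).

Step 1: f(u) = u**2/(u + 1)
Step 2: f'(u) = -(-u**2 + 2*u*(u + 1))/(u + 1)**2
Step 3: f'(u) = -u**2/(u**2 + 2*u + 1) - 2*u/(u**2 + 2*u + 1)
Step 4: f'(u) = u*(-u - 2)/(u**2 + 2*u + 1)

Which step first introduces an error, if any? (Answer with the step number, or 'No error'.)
Step 2

Step 2 is incorrect due to a sign flip.
The step shows: -(-u**2 + 2*u*(u + 1))/(u + 1)**2
The correct value should be: (-u**2 + 2*u*(u + 1))/(u + 1)**2

Explanation: The sign of the whole expression was flipped: the term (-u**2 + 2*u*(u + 1))/(u + 1)**2 was incorrectly written as -(-u**2 + 2*u*(u + 1))/(u + 1)**2
The later steps are derived from this incorrect expression, so the error originates in Step 2.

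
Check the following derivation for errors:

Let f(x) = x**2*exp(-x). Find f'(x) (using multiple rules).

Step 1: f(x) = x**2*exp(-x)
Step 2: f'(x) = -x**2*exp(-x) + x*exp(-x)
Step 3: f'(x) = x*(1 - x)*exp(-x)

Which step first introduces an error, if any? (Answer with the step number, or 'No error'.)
Step 2

Step 2 is incorrect due to a wrong coefficient.
The step shows: -x**2*exp(-x) + x*exp(-x)
The correct value should be: -x**2*exp(-x) + 2*x*exp(-x)

Explanation: The coefficient 2 was incorrectly written as 1: the term 2*x*exp(-x) was incorrectly written as x*exp(-x)
The later steps are derived from this incorrect expression, so the error originates in Step 2.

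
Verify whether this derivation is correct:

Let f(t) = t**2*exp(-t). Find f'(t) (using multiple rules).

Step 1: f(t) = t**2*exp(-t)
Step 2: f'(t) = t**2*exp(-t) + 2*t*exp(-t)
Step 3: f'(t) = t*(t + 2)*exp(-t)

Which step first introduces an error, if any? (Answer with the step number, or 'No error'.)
Step 2

Step 2 is incorrect due to a sign flip.
The step shows: t**2*exp(-t) + 2*t*exp(-t)
The correct value should be: -t**2*exp(-t) + 2*t*exp(-t)

Explanation: The sign of one term was flipped: the term -t**2*exp(-t) was incorrectly written as t**2*exp(-t)
The later steps are derived from this incorrect expression, so the error originates in Step 2.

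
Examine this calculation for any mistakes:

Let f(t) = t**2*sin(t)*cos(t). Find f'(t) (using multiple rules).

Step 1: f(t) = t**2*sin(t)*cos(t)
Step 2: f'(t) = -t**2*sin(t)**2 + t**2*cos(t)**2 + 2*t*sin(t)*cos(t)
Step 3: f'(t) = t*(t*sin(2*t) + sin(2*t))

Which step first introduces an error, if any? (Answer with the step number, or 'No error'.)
Step 3

Step 3 is incorrect due to a wrong trig function.
The step shows: t*(t*sin(2*t) + sin(2*t))
The correct value should be: t*(t*cos(2*t) + sin(2*t))

Explanation: cos(2*t) was incorrectly written as sin(2*t): the term t*(t*cos(2*t) + sin(2*t)) was incorrectly written as t*(t*sin(2*t) + sin(2*t))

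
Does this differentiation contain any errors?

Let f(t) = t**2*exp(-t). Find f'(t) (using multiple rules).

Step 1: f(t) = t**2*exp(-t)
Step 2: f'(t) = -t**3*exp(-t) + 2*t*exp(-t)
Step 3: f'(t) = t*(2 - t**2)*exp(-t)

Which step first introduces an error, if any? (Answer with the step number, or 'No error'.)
Step 2

Step 2 is incorrect due to a wrong exponent.
The step shows: -t**3*exp(-t) + 2*t*exp(-t)
The correct value should be: -t**2*exp(-t) + 2*t*exp(-t)

Explanation: The exponent 2 on t was incorrectly written as 3: the term -t**2*exp(-t) was incorrectly written as -t**3*exp(-t)
The later steps are derived from this incorrect expression, so the error originates in Step 2.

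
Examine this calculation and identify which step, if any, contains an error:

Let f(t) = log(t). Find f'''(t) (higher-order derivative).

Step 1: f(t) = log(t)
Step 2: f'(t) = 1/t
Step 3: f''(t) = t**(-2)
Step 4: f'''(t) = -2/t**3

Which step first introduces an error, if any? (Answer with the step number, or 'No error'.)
Step 3

Step 3 is incorrect due to a sign flip.
The step shows: t**(-2)
The correct value should be: -1/t**2

Explanation: The sign of the whole expression was flipped: the term -1/t**2 was incorrectly written as t**(-2)
The later steps are derived from this incorrect expression, so the error originates in Step 3.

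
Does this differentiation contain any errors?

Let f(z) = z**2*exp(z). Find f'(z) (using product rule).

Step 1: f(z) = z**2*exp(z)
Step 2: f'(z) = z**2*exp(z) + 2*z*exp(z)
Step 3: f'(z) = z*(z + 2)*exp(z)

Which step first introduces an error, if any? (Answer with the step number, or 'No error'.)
No error

All steps in this derivation are correct.
The final answer f'(z) = z*(z + 2)*exp(z) is valid.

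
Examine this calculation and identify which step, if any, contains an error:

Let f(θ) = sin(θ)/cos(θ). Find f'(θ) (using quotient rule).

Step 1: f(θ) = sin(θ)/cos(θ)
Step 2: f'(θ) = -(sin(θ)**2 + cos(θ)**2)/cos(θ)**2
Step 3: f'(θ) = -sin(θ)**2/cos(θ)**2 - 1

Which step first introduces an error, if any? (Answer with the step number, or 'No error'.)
Step 2

Step 2 is incorrect due to a sign flip.
The step shows: -(sin(θ)**2 + cos(θ)**2)/cos(θ)**2
The correct value should be: (sin(θ)**2 + cos(θ)**2)/cos(θ)**2

Explanation: The sign of the whole expression was flipped: the term (sin(θ)**2 + cos(θ)**2)/cos(θ)**2 was incorrectly written as -(sin(θ)**2 + cos(θ)**2)/cos(θ)**2
The later steps are derived from this incorrect expression, so the error originates in Step 2.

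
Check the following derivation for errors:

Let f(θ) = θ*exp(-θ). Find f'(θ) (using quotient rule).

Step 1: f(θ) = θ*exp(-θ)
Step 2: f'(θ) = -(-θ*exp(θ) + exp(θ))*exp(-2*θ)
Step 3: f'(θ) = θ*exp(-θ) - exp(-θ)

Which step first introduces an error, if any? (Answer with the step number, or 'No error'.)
Step 2

Step 2 is incorrect due to a sign flip.
The step shows: -(-θ*exp(θ) + exp(θ))*exp(-2*θ)
The correct value should be: (-θ*exp(θ) + exp(θ))*exp(-2*θ)

Explanation: The sign of the whole expression was flipped: the term (-θ*exp(θ) + exp(θ))*exp(-2*θ) was incorrectly written as -(-θ*exp(θ) + exp(θ))*exp(-2*θ)
The later steps are derived from this incorrect expression, so the error originates in Step 2.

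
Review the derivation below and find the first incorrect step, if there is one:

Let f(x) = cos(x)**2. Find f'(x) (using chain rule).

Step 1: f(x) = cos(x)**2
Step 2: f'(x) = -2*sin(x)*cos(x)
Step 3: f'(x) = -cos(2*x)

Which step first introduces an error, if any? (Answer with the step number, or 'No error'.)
Step 3

Step 3 is incorrect due to a wrong trig function.
The step shows: -cos(2*x)
The correct value should be: -sin(2*x)

Explanation: sin(2*x) was incorrectly written as cos(2*x): the term -sin(2*x) was incorrectly written as -cos(2*x)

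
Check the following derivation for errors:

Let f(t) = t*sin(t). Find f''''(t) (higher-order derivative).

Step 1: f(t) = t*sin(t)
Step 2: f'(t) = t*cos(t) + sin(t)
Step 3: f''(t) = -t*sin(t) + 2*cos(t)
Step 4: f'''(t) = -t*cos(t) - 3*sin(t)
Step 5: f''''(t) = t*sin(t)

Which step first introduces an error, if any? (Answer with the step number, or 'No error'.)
Step 5

Step 5 is incorrect due to a dropped term.
The step shows: t*sin(t)
The correct value should be: t*sin(t) - 4*cos(t)

Explanation: A term was dropped: the term -4*cos(t) was incorrectly omitted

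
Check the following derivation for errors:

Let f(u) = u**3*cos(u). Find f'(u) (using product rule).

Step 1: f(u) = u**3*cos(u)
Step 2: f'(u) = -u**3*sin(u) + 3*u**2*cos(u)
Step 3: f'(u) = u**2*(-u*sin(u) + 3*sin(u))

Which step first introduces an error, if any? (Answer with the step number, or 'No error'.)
Step 3

Step 3 is incorrect due to a wrong trig function.
The step shows: u**2*(-u*sin(u) + 3*sin(u))
The correct value should be: u**2*(-u*sin(u) + 3*cos(u))

Explanation: cos(u) was incorrectly written as sin(u): the term u**2*(-u*sin(u) + 3*cos(u)) was incorrectly written as u**2*(-u*sin(u) + 3*sin(u))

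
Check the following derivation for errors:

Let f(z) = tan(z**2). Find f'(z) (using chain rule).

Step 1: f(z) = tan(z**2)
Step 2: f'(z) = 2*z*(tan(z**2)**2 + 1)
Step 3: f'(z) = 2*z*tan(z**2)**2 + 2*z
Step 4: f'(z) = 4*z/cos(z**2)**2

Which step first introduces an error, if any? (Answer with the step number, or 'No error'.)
Step 4

Step 4 is incorrect due to a wrong coefficient.
The step shows: 4*z/cos(z**2)**2
The correct value should be: 2*z/cos(z**2)**2

Explanation: The coefficient 2 was incorrectly written as 4: the term 2*z/cos(z**2)**2 was incorrectly written as 4*z/cos(z**2)**2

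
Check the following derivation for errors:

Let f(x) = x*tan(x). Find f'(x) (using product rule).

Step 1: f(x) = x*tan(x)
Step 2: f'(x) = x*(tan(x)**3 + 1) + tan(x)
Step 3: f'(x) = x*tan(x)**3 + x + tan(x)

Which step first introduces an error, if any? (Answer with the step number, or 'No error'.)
Step 2

Step 2 is incorrect due to a wrong exponent.
The step shows: x*(tan(x)**3 + 1) + tan(x)
The correct value should be: x*(tan(x)**2 + 1) + tan(x)

Explanation: The exponent 2 on tan(x) was incorrectly written as 3: the term x*(tan(x)**2 + 1) was incorrectly written as x*(tan(x)**3 + 1)
The later steps are derived from this incorrect expression, so the error originates in Step 2.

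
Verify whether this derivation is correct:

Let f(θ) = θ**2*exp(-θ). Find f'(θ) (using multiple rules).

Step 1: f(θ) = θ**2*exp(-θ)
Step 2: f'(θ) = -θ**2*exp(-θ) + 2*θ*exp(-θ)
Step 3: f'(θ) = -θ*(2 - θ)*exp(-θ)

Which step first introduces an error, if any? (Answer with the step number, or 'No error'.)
Step 3

Step 3 is incorrect due to a sign flip.
The step shows: -θ*(2 - θ)*exp(-θ)
The correct value should be: θ*(2 - θ)*exp(-θ)

Explanation: The sign of the whole expression was flipped: the term θ*(2 - θ)*exp(-θ) was incorrectly written as -θ*(2 - θ)*exp(-θ)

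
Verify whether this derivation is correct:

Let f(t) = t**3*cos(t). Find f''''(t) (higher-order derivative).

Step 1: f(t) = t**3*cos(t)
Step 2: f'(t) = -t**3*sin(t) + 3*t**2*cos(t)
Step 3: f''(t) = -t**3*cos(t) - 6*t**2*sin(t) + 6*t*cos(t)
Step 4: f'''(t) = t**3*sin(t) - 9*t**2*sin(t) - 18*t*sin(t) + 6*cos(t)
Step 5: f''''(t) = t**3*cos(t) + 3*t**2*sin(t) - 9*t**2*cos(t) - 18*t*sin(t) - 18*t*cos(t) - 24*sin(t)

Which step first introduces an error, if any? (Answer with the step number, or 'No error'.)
Step 4

Step 4 is incorrect due to a wrong trig function.
The step shows: t**3*sin(t) - 9*t**2*sin(t) - 18*t*sin(t) + 6*cos(t)
The correct value should be: t**3*sin(t) - 9*t**2*cos(t) - 18*t*sin(t) + 6*cos(t)

Explanation: cos(t) was incorrectly written as sin(t): the term -9*t**2*cos(t) was incorrectly written as -9*t**2*sin(t)
The later steps are derived from this incorrect expression, so the error originates in Step 4.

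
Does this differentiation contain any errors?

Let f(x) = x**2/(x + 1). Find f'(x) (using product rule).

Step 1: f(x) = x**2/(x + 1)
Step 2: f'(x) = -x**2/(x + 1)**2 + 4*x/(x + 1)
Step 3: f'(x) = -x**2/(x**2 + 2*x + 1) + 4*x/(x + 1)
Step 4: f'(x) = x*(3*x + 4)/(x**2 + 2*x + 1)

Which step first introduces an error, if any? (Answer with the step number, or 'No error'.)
Step 2

Step 2 is incorrect due to a wrong coefficient.
The step shows: -x**2/(x + 1)**2 + 4*x/(x + 1)
The correct value should be: -x**2/(x + 1)**2 + 2*x/(x + 1)

Explanation: The coefficient 2 was incorrectly written as 4: the term 2*x/(x + 1) was incorrectly written as 4*x/(x + 1)
The later steps are derived from this incorrect expression, so the error originates in Step 2.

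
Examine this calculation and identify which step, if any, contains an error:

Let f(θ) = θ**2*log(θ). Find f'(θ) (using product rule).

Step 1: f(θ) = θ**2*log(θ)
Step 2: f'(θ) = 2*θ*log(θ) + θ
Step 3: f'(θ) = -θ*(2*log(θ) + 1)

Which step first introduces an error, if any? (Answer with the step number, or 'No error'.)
Step 3

Step 3 is incorrect due to a sign flip.
The step shows: -θ*(2*log(θ) + 1)
The correct value should be: θ*(2*log(θ) + 1)

Explanation: The sign of the whole expression was flipped: the term θ*(2*log(θ) + 1) was incorrectly written as -θ*(2*log(θ) + 1)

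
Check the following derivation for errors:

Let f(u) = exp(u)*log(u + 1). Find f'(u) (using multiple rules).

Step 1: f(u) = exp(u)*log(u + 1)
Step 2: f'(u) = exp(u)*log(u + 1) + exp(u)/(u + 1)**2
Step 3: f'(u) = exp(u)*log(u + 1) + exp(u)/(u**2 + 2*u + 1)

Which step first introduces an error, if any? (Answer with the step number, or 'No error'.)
Step 2

Step 2 is incorrect due to a wrong exponent.
The step shows: exp(u)*log(u + 1) + exp(u)/(u + 1)**2
The correct value should be: exp(u)*log(u + 1) + exp(u)/(u + 1)

Explanation: The exponent -1 on u + 1 was incorrectly written as -2: the term exp(u)/(u + 1) was incorrectly written as exp(u)/(u + 1)**2
The later steps are derived from this incorrect expression, so the error originates in Step 2.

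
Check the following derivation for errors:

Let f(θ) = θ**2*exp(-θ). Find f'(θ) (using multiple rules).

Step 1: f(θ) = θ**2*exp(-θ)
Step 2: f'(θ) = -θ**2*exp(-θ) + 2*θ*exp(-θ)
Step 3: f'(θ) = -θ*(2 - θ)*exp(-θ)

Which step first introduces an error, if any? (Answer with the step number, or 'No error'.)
Step 3

Step 3 is incorrect due to a sign flip.
The step shows: -θ*(2 - θ)*exp(-θ)
The correct value should be: θ*(2 - θ)*exp(-θ)

Explanation: The sign of the whole expression was flipped: the term θ*(2 - θ)*exp(-θ) was incorrectly written as -θ*(2 - θ)*exp(-θ)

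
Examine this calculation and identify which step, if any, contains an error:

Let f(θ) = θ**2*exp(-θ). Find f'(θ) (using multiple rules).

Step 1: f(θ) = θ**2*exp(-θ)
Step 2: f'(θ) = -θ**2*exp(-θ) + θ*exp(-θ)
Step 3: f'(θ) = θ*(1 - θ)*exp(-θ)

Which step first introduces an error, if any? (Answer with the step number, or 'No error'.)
Step 2

Step 2 is incorrect due to a wrong coefficient.
The step shows: -θ**2*exp(-θ) + θ*exp(-θ)
The correct value should be: -θ**2*exp(-θ) + 2*θ*exp(-θ)

Explanation: The coefficient 2 was incorrectly written as 1: the term 2*θ*exp(-θ) was incorrectly written as θ*exp(-θ)
The later steps are derived from this incorrect expression, so the error originates in Step 2.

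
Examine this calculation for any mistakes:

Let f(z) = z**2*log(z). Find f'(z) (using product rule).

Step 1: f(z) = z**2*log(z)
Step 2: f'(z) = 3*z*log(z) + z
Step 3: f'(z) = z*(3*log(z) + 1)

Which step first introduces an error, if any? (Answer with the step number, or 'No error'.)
Step 2

Step 2 is incorrect due to a wrong coefficient.
The step shows: 3*z*log(z) + z
The correct value should be: 2*z*log(z) + z

Explanation: The coefficient 2 was incorrectly written as 3: the term 2*z*log(z) was incorrectly written as 3*z*log(z)
The later steps are derived from this incorrect expression, so the error originates in Step 2.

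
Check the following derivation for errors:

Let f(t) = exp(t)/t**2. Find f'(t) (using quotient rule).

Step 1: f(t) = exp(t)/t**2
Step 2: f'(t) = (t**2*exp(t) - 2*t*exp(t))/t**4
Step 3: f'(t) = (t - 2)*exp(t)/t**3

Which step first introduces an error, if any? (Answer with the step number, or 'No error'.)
No error

All steps in this derivation are correct.
The final answer f'(t) = (t - 2)*exp(t)/t**3 is valid.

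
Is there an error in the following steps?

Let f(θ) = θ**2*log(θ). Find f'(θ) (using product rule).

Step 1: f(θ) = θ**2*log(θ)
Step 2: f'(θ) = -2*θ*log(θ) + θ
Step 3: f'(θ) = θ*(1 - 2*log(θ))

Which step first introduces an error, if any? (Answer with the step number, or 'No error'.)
Step 2

Step 2 is incorrect due to a sign flip.
The step shows: -2*θ*log(θ) + θ
The correct value should be: 2*θ*log(θ) + θ

Explanation: The sign of one term was flipped: the term 2*θ*log(θ) was incorrectly written as -2*θ*log(θ)
The later steps are derived from this incorrect expression, so the error originates in Step 2.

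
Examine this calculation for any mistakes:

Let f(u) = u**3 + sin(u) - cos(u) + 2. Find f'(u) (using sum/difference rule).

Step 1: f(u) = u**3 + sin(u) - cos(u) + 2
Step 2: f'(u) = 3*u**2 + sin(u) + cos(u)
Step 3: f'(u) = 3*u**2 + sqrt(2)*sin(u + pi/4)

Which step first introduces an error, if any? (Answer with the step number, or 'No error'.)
No error

All steps in this derivation are correct.
The final answer f'(u) = 3*u**2 + sqrt(2)*sin(u + pi/4) is valid.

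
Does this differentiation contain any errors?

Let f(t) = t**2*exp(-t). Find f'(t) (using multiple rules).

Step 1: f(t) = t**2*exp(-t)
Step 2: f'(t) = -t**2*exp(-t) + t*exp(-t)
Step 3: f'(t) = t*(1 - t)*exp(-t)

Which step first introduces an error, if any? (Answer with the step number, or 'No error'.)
Step 2

Step 2 is incorrect due to a wrong coefficient.
The step shows: -t**2*exp(-t) + t*exp(-t)
The correct value should be: -t**2*exp(-t) + 2*t*exp(-t)

Explanation: The coefficient 2 was incorrectly written as 1: the term 2*t*exp(-t) was incorrectly written as t*exp(-t)
The later steps are derived from this incorrect expression, so the error originates in Step 2.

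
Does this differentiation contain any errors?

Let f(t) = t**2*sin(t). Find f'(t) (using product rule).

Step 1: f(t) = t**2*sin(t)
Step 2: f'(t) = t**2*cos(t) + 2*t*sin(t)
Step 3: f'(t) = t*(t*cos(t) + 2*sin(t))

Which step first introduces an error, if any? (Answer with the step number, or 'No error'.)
No error

All steps in this derivation are correct.
The final answer f'(t) = t*(t*cos(t) + 2*sin(t)) is valid.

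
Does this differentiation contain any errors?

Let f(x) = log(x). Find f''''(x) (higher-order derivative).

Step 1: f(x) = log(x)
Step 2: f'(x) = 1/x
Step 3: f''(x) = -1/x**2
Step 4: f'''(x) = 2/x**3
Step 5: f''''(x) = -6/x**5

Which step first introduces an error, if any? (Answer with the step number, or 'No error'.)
Step 5

Step 5 is incorrect due to a wrong exponent.
The step shows: -6/x**5
The correct value should be: -6/x**4

Explanation: The exponent -4 on x was incorrectly written as -5: the term -6/x**4 was incorrectly written as -6/x**5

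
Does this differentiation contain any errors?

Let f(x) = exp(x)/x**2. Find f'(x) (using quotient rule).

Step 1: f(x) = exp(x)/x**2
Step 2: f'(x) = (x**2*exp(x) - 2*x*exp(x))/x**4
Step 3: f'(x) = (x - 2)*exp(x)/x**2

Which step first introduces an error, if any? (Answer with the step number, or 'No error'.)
Step 3

Step 3 is incorrect due to a wrong exponent.
The step shows: (x - 2)*exp(x)/x**2
The correct value should be: (x - 2)*exp(x)/x**3

Explanation: The exponent -3 on x was incorrectly written as -2: the term (x - 2)*exp(x)/x**3 was incorrectly written as (x - 2)*exp(x)/x**2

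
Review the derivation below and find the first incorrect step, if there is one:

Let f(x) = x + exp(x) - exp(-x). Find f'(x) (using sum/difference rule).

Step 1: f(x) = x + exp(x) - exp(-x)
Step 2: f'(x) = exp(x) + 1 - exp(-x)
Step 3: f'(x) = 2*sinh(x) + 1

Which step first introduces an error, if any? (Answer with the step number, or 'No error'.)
Step 2

Step 2 is incorrect due to a sign flip.
The step shows: exp(x) + 1 - exp(-x)
The correct value should be: exp(x) + 1 + exp(-x)

Explanation: The sign of one term was flipped: the term exp(-x) was incorrectly written as -exp(-x)
The later steps are derived from this incorrect expression, so the error originates in Step 2.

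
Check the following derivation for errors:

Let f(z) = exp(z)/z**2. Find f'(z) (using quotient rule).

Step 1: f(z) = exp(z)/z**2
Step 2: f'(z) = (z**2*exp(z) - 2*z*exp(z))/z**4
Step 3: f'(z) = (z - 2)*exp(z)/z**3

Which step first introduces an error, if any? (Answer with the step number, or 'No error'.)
No error

All steps in this derivation are correct.
The final answer f'(z) = (z - 2)*exp(z)/z**3 is valid.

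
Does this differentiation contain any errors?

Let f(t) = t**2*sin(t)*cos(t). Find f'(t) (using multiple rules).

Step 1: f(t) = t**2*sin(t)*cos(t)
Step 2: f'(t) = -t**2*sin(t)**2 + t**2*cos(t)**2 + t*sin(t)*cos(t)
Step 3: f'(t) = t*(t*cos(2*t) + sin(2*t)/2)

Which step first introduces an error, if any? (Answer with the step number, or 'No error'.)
Step 2

Step 2 is incorrect due to a wrong coefficient.
The step shows: -t**2*sin(t)**2 + t**2*cos(t)**2 + t*sin(t)*cos(t)
The correct value should be: -t**2*sin(t)**2 + t**2*cos(t)**2 + 2*t*sin(t)*cos(t)

Explanation: The coefficient 2 was incorrectly written as 1: the term 2*t*sin(t)*cos(t) was incorrectly written as t*sin(t)*cos(t)
The later steps are derived from this incorrect expression, so the error originates in Step 2.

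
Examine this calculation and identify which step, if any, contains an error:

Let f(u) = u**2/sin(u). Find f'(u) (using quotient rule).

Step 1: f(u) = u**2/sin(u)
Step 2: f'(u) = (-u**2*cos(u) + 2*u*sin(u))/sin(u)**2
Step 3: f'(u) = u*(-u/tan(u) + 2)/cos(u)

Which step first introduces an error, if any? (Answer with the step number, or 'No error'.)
Step 3

Step 3 is incorrect due to a wrong trig function.
The step shows: u*(-u/tan(u) + 2)/cos(u)
The correct value should be: u*(-u/tan(u) + 2)/sin(u)

Explanation: sin(u) was incorrectly written as cos(u): the term u*(-u/tan(u) + 2)/sin(u) was incorrectly written as u*(-u/tan(u) + 2)/cos(u)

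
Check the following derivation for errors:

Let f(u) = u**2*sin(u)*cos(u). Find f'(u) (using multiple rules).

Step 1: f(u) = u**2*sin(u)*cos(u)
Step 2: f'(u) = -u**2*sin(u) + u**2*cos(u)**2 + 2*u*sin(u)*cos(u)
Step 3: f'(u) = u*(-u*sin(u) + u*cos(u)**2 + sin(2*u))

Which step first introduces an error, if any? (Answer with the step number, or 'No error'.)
Step 2

Step 2 is incorrect due to a wrong exponent.
The step shows: -u**2*sin(u) + u**2*cos(u)**2 + 2*u*sin(u)*cos(u)
The correct value should be: -u**2*sin(u)**2 + u**2*cos(u)**2 + 2*u*sin(u)*cos(u)

Explanation: The exponent 2 on sin(u) was incorrectly written as 1: the term -u**2*sin(u)**2 was incorrectly written as -u**2*sin(u)
The later steps are derived from this incorrect expression, so the error originates in Step 2.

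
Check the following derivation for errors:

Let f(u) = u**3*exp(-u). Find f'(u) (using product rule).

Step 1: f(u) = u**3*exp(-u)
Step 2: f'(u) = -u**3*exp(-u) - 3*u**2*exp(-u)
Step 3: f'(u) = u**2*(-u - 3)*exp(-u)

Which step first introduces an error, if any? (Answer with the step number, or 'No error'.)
Step 2

Step 2 is incorrect due to a sign flip.
The step shows: -u**3*exp(-u) - 3*u**2*exp(-u)
The correct value should be: -u**3*exp(-u) + 3*u**2*exp(-u)

Explanation: The sign of one term was flipped: the term 3*u**2*exp(-u) was incorrectly written as -3*u**2*exp(-u)
The later steps are derived from this incorrect expression, so the error originates in Step 2.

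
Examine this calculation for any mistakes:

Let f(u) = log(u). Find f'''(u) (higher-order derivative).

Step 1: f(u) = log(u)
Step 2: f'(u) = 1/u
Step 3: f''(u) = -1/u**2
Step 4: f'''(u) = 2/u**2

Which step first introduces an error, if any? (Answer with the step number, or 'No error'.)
Step 4

Step 4 is incorrect due to a wrong exponent.
The step shows: 2/u**2
The correct value should be: 2/u**3

Explanation: The exponent -3 on u was incorrectly written as -2: the term 2/u**3 was incorrectly written as 2/u**2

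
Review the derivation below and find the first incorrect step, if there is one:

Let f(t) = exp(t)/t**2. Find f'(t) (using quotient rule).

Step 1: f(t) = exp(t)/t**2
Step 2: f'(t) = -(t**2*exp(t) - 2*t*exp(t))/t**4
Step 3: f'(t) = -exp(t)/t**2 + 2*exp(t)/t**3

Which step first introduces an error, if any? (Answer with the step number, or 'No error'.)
Step 2

Step 2 is incorrect due to a sign flip.
The step shows: -(t**2*exp(t) - 2*t*exp(t))/t**4
The correct value should be: (t**2*exp(t) - 2*t*exp(t))/t**4

Explanation: The sign of the whole expression was flipped: the term (t**2*exp(t) - 2*t*exp(t))/t**4 was incorrectly written as -(t**2*exp(t) - 2*t*exp(t))/t**4
The later steps are derived from this incorrect expression, so the error originates in Step 2.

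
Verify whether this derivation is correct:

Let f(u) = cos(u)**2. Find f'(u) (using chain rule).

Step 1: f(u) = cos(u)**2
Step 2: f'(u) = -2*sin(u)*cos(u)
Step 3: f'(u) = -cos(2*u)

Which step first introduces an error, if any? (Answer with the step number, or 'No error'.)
Step 3

Step 3 is incorrect due to a wrong trig function.
The step shows: -cos(2*u)
The correct value should be: -sin(2*u)

Explanation: sin(2*u) was incorrectly written as cos(2*u): the term -sin(2*u) was incorrectly written as -cos(2*u)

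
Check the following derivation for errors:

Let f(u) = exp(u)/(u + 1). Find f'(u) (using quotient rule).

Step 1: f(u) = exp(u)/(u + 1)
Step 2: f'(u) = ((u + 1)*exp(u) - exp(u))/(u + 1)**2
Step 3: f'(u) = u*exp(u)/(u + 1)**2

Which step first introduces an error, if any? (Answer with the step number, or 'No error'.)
No error

All steps in this derivation are correct.
The final answer f'(u) = u*exp(u)/(u + 1)**2 is valid.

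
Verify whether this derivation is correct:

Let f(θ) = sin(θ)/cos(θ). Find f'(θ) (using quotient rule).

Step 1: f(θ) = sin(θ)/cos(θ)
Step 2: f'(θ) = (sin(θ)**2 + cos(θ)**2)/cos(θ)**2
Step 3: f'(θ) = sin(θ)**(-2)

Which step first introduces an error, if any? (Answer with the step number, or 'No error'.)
Step 3

Step 3 is incorrect due to a wrong trig function.
The step shows: sin(θ)**(-2)
The correct value should be: cos(θ)**(-2)

Explanation: cos(θ) was incorrectly written as sin(θ): the term cos(θ)**(-2) was incorrectly written as sin(θ)**(-2)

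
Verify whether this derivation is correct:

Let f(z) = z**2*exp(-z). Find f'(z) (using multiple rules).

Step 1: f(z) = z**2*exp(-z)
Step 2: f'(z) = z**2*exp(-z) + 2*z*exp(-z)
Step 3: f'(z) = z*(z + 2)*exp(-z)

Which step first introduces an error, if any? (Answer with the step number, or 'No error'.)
Step 2

Step 2 is incorrect due to a sign flip.
The step shows: z**2*exp(-z) + 2*z*exp(-z)
The correct value should be: -z**2*exp(-z) + 2*z*exp(-z)

Explanation: The sign of one term was flipped: the term -z**2*exp(-z) was incorrectly written as z**2*exp(-z)
The later steps are derived from this incorrect expression, so the error originates in Step 2.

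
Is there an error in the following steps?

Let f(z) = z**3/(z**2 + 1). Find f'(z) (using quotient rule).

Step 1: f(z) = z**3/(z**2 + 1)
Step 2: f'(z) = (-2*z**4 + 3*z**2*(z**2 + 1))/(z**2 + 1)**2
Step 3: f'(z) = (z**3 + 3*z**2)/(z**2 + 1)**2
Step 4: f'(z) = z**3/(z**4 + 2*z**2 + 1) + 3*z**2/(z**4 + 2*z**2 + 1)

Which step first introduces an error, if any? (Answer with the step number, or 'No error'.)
Step 3

Step 3 is incorrect due to a wrong exponent.
The step shows: (z**3 + 3*z**2)/(z**2 + 1)**2
The correct value should be: (z**4 + 3*z**2)/(z**2 + 1)**2

Explanation: The exponent 4 on z was incorrectly written as 3: the term (z**4 + 3*z**2)/(z**2 + 1)**2 was incorrectly written as (z**3 + 3*z**2)/(z**2 + 1)**2
The later steps are derived from this incorrect expression, so the error originates in Step 3.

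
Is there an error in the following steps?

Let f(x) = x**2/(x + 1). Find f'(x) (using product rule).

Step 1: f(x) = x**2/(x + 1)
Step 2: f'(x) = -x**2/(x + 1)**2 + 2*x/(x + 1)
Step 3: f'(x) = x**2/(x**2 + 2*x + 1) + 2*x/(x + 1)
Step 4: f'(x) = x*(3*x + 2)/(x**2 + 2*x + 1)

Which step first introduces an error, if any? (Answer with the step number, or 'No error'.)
Step 3

Step 3 is incorrect due to a sign flip.
The step shows: x**2/(x**2 + 2*x + 1) + 2*x/(x + 1)
The correct value should be: -x**2/(x**2 + 2*x + 1) + 2*x/(x + 1)

Explanation: The sign of one term was flipped: the term -x**2/(x**2 + 2*x + 1) was incorrectly written as x**2/(x**2 + 2*x + 1)
The later steps are derived from this incorrect expression, so the error originates in Step 3.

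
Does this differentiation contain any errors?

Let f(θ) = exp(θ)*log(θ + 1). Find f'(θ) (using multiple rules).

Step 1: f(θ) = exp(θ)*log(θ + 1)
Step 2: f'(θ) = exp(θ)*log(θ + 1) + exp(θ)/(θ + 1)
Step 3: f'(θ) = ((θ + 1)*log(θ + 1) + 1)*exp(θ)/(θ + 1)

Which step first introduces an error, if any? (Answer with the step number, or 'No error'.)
No error

All steps in this derivation are correct.
The final answer f'(θ) = ((θ + 1)*log(θ + 1) + 1)*exp(θ)/(θ + 1) is valid.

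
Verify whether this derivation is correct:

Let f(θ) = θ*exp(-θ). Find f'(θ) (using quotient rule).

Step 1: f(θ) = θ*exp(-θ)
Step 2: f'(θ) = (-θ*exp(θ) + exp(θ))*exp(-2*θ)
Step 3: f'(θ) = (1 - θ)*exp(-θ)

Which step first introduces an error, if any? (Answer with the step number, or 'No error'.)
No error

All steps in this derivation are correct.
The final answer f'(θ) = (1 - θ)*exp(-θ) is valid.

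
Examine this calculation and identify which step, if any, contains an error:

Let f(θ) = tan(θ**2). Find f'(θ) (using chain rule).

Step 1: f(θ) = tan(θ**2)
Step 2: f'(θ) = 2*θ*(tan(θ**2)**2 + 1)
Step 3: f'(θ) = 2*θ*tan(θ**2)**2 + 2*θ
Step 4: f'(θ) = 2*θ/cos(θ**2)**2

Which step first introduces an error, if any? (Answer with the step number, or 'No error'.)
No error

All steps in this derivation are correct.
The final answer f'(θ) = 2*θ/cos(θ**2)**2 is valid.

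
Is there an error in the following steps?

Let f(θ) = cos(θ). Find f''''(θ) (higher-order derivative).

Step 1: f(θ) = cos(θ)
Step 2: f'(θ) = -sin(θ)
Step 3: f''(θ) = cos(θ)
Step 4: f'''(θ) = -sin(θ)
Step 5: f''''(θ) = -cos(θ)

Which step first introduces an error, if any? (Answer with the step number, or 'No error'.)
Step 3

Step 3 is incorrect due to a sign flip.
The step shows: cos(θ)
The correct value should be: -cos(θ)

Explanation: The sign of the whole expression was flipped: the term -cos(θ) was incorrectly written as cos(θ)
The later steps are derived from this incorrect expression, so the error originates in Step 3.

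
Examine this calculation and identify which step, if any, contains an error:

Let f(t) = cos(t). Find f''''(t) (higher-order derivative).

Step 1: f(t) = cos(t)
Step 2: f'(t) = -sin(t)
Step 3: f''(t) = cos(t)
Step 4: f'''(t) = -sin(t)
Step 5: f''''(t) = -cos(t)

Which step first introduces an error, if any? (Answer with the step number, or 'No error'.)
Step 3

Step 3 is incorrect due to a sign flip.
The step shows: cos(t)
The correct value should be: -cos(t)

Explanation: The sign of the whole expression was flipped: the term -cos(t) was incorrectly written as cos(t)
The later steps are derived from this incorrect expression, so the error originates in Step 3.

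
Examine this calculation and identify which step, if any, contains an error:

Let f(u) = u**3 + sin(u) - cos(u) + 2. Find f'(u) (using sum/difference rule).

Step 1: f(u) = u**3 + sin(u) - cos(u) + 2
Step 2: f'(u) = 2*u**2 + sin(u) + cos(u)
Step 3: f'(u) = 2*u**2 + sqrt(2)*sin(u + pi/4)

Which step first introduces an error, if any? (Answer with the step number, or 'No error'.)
Step 2

Step 2 is incorrect due to a wrong coefficient.
The step shows: 2*u**2 + sin(u) + cos(u)
The correct value should be: 3*u**2 + sin(u) + cos(u)

Explanation: The coefficient 3 was incorrectly written as 2: the term 3*u**2 was incorrectly written as 2*u**2
The later steps are derived from this incorrect expression, so the error originates in Step 2.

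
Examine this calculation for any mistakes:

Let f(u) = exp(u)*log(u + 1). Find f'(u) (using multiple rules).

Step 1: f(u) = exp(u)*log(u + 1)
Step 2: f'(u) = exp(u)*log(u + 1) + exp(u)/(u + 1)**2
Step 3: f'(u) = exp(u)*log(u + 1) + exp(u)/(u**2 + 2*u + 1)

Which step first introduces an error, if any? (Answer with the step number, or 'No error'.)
Step 2

Step 2 is incorrect due to a wrong exponent.
The step shows: exp(u)*log(u + 1) + exp(u)/(u + 1)**2
The correct value should be: exp(u)*log(u + 1) + exp(u)/(u + 1)

Explanation: The exponent -1 on u + 1 was incorrectly written as -2: the term exp(u)/(u + 1) was incorrectly written as exp(u)/(u + 1)**2
The later steps are derived from this incorrect expression, so the error originates in Step 2.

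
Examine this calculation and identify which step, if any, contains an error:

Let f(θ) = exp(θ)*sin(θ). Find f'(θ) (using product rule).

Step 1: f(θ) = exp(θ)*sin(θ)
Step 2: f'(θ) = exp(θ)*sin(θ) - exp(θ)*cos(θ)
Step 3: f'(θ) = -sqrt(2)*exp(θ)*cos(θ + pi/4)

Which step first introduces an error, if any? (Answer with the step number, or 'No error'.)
Step 2

Step 2 is incorrect due to a sign flip.
The step shows: exp(θ)*sin(θ) - exp(θ)*cos(θ)
The correct value should be: exp(θ)*sin(θ) + exp(θ)*cos(θ)

Explanation: The sign of one term was flipped: the term exp(θ)*cos(θ) was incorrectly written as -exp(θ)*cos(θ)
The later steps are derived from this incorrect expression, so the error originates in Step 2.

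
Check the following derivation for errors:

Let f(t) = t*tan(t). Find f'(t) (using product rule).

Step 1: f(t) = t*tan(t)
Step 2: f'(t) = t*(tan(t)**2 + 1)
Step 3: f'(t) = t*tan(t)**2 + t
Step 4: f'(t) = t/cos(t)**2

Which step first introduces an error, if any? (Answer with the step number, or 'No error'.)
Step 2

Step 2 is incorrect due to a dropped term.
The step shows: t*(tan(t)**2 + 1)
The correct value should be: t*(tan(t)**2 + 1) + tan(t)

Explanation: A term was dropped: the term tan(t) was incorrectly omitted
The later steps are derived from this incorrect expression, so the error originates in Step 2.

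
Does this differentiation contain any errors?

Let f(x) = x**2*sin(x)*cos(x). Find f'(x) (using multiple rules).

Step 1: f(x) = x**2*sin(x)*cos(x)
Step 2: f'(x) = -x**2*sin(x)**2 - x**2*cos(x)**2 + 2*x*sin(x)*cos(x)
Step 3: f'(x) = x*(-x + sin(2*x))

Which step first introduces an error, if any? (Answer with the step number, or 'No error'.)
Step 2

Step 2 is incorrect due to a sign flip.
The step shows: -x**2*sin(x)**2 - x**2*cos(x)**2 + 2*x*sin(x)*cos(x)
The correct value should be: -x**2*sin(x)**2 + x**2*cos(x)**2 + 2*x*sin(x)*cos(x)

Explanation: The sign of one term was flipped: the term x**2*cos(x)**2 was incorrectly written as -x**2*cos(x)**2
The later steps are derived from this incorrect expression, so the error originates in Step 2.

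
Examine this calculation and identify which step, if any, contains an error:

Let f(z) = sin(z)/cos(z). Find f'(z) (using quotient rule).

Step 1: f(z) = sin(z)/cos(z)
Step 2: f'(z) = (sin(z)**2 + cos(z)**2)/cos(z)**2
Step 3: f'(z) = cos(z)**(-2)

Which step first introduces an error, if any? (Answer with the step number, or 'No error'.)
No error

All steps in this derivation are correct.
The final answer f'(z) = cos(z)**(-2) is valid.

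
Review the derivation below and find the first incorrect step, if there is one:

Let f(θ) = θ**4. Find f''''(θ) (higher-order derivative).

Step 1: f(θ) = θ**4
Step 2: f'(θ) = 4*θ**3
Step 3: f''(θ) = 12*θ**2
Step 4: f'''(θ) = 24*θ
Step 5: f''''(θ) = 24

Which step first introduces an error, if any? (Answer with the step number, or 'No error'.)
No error

All steps in this derivation are correct.
The final answer f''''(θ) = 24 is valid.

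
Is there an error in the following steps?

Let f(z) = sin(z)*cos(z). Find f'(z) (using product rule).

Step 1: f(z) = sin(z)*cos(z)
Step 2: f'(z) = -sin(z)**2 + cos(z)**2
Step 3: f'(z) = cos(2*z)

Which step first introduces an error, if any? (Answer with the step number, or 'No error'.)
No error

All steps in this derivation are correct.
The final answer f'(z) = cos(2*z) is valid.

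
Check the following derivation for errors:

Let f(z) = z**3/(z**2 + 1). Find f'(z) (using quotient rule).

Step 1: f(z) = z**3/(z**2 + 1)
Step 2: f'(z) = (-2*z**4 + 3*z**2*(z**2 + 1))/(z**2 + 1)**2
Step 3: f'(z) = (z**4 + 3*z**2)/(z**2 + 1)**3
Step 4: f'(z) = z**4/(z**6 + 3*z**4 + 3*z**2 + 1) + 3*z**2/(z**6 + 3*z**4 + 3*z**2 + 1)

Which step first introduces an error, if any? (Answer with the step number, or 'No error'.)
Step 3

Step 3 is incorrect due to a wrong exponent.
The step shows: (z**4 + 3*z**2)/(z**2 + 1)**3
The correct value should be: (z**4 + 3*z**2)/(z**2 + 1)**2

Explanation: The exponent -2 on z**2 + 1 was incorrectly written as -3: the term (z**4 + 3*z**2)/(z**2 + 1)**2 was incorrectly written as (z**4 + 3*z**2)/(z**2 + 1)**3
The later steps are derived from this incorrect expression, so the error originates in Step 3.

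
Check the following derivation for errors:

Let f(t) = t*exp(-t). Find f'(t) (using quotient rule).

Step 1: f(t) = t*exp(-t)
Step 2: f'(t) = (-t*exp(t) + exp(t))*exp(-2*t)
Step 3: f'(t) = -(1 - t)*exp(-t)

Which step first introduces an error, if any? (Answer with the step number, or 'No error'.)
Step 3

Step 3 is incorrect due to a sign flip.
The step shows: -(1 - t)*exp(-t)
The correct value should be: (1 - t)*exp(-t)

Explanation: The sign of the whole expression was flipped: the term (1 - t)*exp(-t) was incorrectly written as -(1 - t)*exp(-t)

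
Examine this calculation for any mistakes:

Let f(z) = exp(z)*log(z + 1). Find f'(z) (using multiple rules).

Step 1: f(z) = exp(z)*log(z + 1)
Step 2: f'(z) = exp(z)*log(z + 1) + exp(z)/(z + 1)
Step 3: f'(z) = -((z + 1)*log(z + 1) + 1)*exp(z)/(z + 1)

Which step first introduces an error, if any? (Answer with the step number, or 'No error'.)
Step 3

Step 3 is incorrect due to a sign flip.
The step shows: -((z + 1)*log(z + 1) + 1)*exp(z)/(z + 1)
The correct value should be: ((z + 1)*log(z + 1) + 1)*exp(z)/(z + 1)

Explanation: The sign of the whole expression was flipped: the term ((z + 1)*log(z + 1) + 1)*exp(z)/(z + 1) was incorrectly written as -((z + 1)*log(z + 1) + 1)*exp(z)/(z + 1)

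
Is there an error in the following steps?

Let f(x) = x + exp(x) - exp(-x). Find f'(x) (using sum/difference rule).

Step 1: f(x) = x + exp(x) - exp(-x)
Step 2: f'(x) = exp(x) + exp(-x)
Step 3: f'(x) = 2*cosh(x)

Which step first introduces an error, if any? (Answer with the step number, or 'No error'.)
Step 2

Step 2 is incorrect due to a dropped term.
The step shows: exp(x) + exp(-x)
The correct value should be: exp(x) + 1 + exp(-x)

Explanation: A term was dropped: the term 1 was incorrectly omitted
The later steps are derived from this incorrect expression, so the error originates in Step 2.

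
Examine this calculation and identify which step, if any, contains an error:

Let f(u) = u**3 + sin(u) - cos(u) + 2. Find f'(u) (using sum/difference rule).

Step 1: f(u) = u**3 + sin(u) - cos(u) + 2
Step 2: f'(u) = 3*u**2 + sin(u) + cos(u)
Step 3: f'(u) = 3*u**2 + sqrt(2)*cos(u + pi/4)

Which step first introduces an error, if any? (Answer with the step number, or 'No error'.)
Step 3

Step 3 is incorrect due to a wrong trig function.
The step shows: 3*u**2 + sqrt(2)*cos(u + pi/4)
The correct value should be: 3*u**2 + sqrt(2)*sin(u + pi/4)

Explanation: sin(u + pi/4) was incorrectly written as cos(u + pi/4): the term sqrt(2)*sin(u + pi/4) was incorrectly written as sqrt(2)*cos(u + pi/4)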